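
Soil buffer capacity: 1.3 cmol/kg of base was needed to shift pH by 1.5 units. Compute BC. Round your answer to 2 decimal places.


Step 1: BC = change in base / change in pH
Step 2: BC = 1.3 / 1.5
Step 3: BC = 0.87 cmol/(kg*pH unit)

0.87


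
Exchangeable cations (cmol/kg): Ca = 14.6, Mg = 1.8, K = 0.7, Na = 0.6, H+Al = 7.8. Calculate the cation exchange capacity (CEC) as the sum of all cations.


Step 1: CEC = Ca + Mg + K + Na + (H+Al)
Step 2: CEC = 14.6 + 1.8 + 0.7 + 0.6 + 7.8
Step 3: CEC = 25.5 cmol/kg

25.5


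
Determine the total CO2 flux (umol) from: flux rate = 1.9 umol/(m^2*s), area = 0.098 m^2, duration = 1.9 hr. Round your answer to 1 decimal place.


Step 1: Convert time to seconds: 1.9 hr * 3600 = 6840.0 s
Step 2: Total = flux * area * time_s
Step 3: Total = 1.9 * 0.098 * 6840.0
Step 4: Total = 1273.6 umol

1273.6


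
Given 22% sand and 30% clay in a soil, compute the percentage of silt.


Step 1: sand + silt + clay = 100%
Step 2: silt = 100 - sand - clay
Step 3: silt = 100 - 22 - 30
Step 4: silt = 48%

48


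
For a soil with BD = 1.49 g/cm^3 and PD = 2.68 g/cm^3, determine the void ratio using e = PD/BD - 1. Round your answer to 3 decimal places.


Step 1: e = PD / BD - 1
Step 2: e = 2.68 / 1.49 - 1
Step 3: e = 1.79866 - 1
Step 4: e = 0.799

0.799


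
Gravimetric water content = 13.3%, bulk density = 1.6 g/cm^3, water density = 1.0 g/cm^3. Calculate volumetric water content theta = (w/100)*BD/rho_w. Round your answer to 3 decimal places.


Step 1: theta = (w / 100) * BD / rho_w
Step 2: theta = (13.3 / 100) * 1.6 / 1.0
Step 3: theta = 0.133 * 1.6
Step 4: theta = 0.213

0.213


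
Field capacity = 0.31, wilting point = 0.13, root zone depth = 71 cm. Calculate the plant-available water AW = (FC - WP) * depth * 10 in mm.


Step 1: Available water = (FC - WP) * depth * 10
Step 2: AW = (0.31 - 0.13) * 71 * 10
Step 3: AW = 0.18 * 71 * 10
Step 4: AW = 127.8 mm

127.8


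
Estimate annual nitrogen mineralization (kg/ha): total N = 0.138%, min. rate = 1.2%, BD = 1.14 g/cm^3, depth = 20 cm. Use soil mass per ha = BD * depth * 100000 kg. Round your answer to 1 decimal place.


Step 1: Soil mass per ha = BD * depth * 100000 = 1.14 * 20 * 100000 = 2280000 kg
Step 2: Total N pool = soil mass * N%/100 = 2280000 * 0.138/100 = 3146.4 kg/ha
Step 3: N mineralized = N pool * rate%/100 = 3146.4 * 1.2/100 = 37.8 kg/ha/yr

37.8


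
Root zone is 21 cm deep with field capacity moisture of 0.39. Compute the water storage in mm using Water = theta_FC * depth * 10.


Step 1: Water (mm) = theta_FC * depth (cm) * 10
Step 2: Water = 0.39 * 21 * 10
Step 3: Water = 81.9 mm

81.9


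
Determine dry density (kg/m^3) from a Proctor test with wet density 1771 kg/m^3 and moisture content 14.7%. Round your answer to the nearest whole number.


Step 1: Dry density = wet density / (1 + w/100)
Step 2: Dry density = 1771 / (1 + 14.7/100)
Step 3: Dry density = 1771 / 1.147
Step 4: Dry density = 1544 kg/m^3

1544


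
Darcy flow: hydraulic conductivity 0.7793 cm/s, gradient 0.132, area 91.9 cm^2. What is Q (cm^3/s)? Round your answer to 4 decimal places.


Step 1: Apply Darcy's law: Q = K * i * A
Step 2: Q = 0.7793 * 0.132 * 91.9
Step 3: Q = 9.4535 cm^3/s

9.4535


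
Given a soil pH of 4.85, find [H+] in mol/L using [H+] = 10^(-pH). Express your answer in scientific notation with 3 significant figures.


Step 1: [H+] = 10^(-pH)
Step 2: [H+] = 10^(-4.85)
Step 3: [H+] = 1.41e-05 mol/L

1.41e-05


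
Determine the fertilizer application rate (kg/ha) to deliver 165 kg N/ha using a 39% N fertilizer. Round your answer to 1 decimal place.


Step 1: Fertilizer rate = target N / (N content / 100)
Step 2: Rate = 165 / (39 / 100)
Step 3: Rate = 165 / 0.39
Step 4: Rate = 423.1 kg/ha

423.1


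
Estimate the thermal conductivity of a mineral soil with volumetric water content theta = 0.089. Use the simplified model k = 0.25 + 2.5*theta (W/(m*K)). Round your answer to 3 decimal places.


Step 1: k = 0.25 + 2.5 * theta
Step 2: k = 0.25 + 2.5 * 0.089
Step 3: k = 0.25 + 0.223
Step 4: k = 0.473 W/(m*K)

0.473


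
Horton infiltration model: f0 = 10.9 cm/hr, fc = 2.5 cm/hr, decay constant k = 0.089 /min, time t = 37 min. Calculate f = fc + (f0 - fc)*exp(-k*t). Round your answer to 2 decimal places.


Step 1: f = fc + (f0 - fc) * exp(-k * t)
Step 2: exp(-0.089 * 37) = 0.037142
Step 3: f = 2.5 + (10.9 - 2.5) * 0.037142
Step 4: f = 2.5 + 8.4 * 0.037142
Step 5: f = 2.81 cm/hr

2.81


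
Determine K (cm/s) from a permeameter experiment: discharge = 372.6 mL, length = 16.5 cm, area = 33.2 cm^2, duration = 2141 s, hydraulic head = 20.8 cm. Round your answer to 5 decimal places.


Step 1: K = Q * L / (A * t * h)
Step 2: Numerator = 372.6 * 16.5 = 6147.9
Step 3: Denominator = 33.2 * 2141 * 20.8 = 1478488.96
Step 4: K = 6147.9 / 1478488.96 = 0.00416 cm/s

0.00416


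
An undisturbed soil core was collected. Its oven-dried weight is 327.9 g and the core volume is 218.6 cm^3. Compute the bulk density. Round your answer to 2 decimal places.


Step 1: Identify the formula: BD = dry mass / volume
Step 2: Substitute values: BD = 327.9 / 218.6
Step 3: BD = 1.5 g/cm^3

1.5


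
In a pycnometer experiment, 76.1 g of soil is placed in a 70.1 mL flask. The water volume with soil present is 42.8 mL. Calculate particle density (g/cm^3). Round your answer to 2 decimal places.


Step 1: Volume of solids = flask volume - water volume with soil
Step 2: V_solids = 70.1 - 42.8 = 27.3 mL
Step 3: Particle density = mass / V_solids = 76.1 / 27.3 = 2.79 g/cm^3

2.79


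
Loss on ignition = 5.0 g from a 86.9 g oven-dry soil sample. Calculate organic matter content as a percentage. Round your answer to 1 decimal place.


Step 1: OM% = 100 * LOI / sample mass
Step 2: OM = 100 * 5.0 / 86.9
Step 3: OM = 5.8%

5.8


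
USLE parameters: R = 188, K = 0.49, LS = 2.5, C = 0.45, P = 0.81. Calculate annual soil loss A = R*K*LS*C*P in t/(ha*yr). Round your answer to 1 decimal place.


Step 1: A = R * K * LS * C * P
Step 2: R * K = 188 * 0.49 = 92.12
Step 3: (R*K) * LS = 92.12 * 2.5 = 230.3
Step 4: * C * P = 230.3 * 0.45 * 0.81 = 83.9
Step 5: A = 83.9 t/(ha*yr)

83.9


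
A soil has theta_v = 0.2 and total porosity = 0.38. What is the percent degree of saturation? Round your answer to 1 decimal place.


Step 1: S = 100 * theta_v / n
Step 2: S = 100 * 0.2 / 0.38
Step 3: S = 52.6%

52.6


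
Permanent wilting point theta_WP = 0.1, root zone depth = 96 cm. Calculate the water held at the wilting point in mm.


Step 1: Water (mm) = theta_WP * depth * 10
Step 2: Water = 0.1 * 96 * 10
Step 3: Water = 96.0 mm

96.0


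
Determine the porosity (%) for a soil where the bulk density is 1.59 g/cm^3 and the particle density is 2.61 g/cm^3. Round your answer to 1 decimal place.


Step 1: Formula: n = 100 * (1 - BD / PD)
Step 2: n = 100 * (1 - 1.59 / 2.61)
Step 3: n = 100 * (1 - 0.6092)
Step 4: n = 39.1%

39.1


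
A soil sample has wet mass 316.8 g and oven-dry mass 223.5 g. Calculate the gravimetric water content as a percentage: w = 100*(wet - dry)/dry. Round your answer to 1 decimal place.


Step 1: Water mass = wet - dry = 316.8 - 223.5 = 93.3 g
Step 2: w = 100 * water mass / dry mass
Step 3: w = 100 * 93.3 / 223.5 = 41.7%

41.7


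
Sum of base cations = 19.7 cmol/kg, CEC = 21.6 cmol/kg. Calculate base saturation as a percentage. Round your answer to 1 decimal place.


Step 1: BS = 100 * (sum of bases) / CEC
Step 2: BS = 100 * 19.7 / 21.6
Step 3: BS = 91.2%

91.2


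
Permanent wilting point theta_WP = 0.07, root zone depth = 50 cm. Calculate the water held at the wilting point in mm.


Step 1: Water (mm) = theta_WP * depth * 10
Step 2: Water = 0.07 * 50 * 10
Step 3: Water = 35.0 mm

35.0


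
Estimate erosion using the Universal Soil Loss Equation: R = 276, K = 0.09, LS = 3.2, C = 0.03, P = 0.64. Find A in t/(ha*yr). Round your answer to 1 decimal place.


Step 1: A = R * K * LS * C * P
Step 2: R * K = 276 * 0.09 = 24.84
Step 3: (R*K) * LS = 24.84 * 3.2 = 79.488
Step 4: * C * P = 79.488 * 0.03 * 0.64 = 1.5
Step 5: A = 1.5 t/(ha*yr)

1.5


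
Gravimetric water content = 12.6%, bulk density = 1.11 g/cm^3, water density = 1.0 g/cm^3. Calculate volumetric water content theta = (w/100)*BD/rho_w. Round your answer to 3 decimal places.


Step 1: theta = (w / 100) * BD / rho_w
Step 2: theta = (12.6 / 100) * 1.11 / 1.0
Step 3: theta = 0.126 * 1.11
Step 4: theta = 0.14

0.14


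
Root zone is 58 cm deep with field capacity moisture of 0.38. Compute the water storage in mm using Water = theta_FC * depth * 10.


Step 1: Water (mm) = theta_FC * depth (cm) * 10
Step 2: Water = 0.38 * 58 * 10
Step 3: Water = 220.4 mm

220.4


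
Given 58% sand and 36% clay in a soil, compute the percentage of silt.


Step 1: sand + silt + clay = 100%
Step 2: silt = 100 - sand - clay
Step 3: silt = 100 - 58 - 36
Step 4: silt = 6%

6


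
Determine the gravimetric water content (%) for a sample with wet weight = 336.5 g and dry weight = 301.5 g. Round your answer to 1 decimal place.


Step 1: Water mass = wet - dry = 336.5 - 301.5 = 35.0 g
Step 2: w = 100 * water mass / dry mass
Step 3: w = 100 * 35.0 / 301.5 = 11.6%

11.6


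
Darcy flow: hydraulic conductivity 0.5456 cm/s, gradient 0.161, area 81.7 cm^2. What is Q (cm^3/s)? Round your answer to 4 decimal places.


Step 1: Apply Darcy's law: Q = K * i * A
Step 2: Q = 0.5456 * 0.161 * 81.7
Step 3: Q = 7.1767 cm^3/s

7.1767


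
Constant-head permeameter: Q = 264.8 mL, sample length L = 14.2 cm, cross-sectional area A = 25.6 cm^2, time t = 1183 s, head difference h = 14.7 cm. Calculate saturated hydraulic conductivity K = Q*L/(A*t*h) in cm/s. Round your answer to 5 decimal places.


Step 1: K = Q * L / (A * t * h)
Step 2: Numerator = 264.8 * 14.2 = 3760.16
Step 3: Denominator = 25.6 * 1183 * 14.7 = 445186.56
Step 4: K = 3760.16 / 445186.56 = 0.00845 cm/s

0.00845


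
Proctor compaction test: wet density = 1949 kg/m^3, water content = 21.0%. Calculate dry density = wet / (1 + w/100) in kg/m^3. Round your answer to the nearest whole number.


Step 1: Dry density = wet density / (1 + w/100)
Step 2: Dry density = 1949 / (1 + 21.0/100)
Step 3: Dry density = 1949 / 1.21
Step 4: Dry density = 1611 kg/m^3

1611


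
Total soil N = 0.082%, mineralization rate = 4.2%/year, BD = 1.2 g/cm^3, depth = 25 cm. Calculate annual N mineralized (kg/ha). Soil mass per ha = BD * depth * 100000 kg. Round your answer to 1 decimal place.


Step 1: Soil mass per ha = BD * depth * 100000 = 1.2 * 25 * 100000 = 3000000 kg
Step 2: Total N pool = soil mass * N%/100 = 3000000 * 0.082/100 = 2460.0 kg/ha
Step 3: N mineralized = N pool * rate%/100 = 2460.0 * 4.2/100 = 103.3 kg/ha/yr

103.3


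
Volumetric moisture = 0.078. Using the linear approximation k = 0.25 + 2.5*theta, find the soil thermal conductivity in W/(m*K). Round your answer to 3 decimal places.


Step 1: k = 0.25 + 2.5 * theta
Step 2: k = 0.25 + 2.5 * 0.078
Step 3: k = 0.25 + 0.195
Step 4: k = 0.445 W/(m*K)

0.445


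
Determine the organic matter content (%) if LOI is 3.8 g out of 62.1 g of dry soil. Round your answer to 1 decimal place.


Step 1: OM% = 100 * LOI / sample mass
Step 2: OM = 100 * 3.8 / 62.1
Step 3: OM = 6.1%

6.1


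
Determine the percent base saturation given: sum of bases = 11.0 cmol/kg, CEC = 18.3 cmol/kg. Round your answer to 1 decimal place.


Step 1: BS = 100 * (sum of bases) / CEC
Step 2: BS = 100 * 11.0 / 18.3
Step 3: BS = 60.1%

60.1


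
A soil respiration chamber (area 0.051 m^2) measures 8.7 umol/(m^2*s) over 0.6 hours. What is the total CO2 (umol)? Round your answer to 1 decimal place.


Step 1: Convert time to seconds: 0.6 hr * 3600 = 2160.0 s
Step 2: Total = flux * area * time_s
Step 3: Total = 8.7 * 0.051 * 2160.0
Step 4: Total = 958.4 umol

958.4


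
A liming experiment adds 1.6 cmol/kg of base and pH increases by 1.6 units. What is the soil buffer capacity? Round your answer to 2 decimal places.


Step 1: BC = change in base / change in pH
Step 2: BC = 1.6 / 1.6
Step 3: BC = 1.0 cmol/(kg*pH unit)

1.0


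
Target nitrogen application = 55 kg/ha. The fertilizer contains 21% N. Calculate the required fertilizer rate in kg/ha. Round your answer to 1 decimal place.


Step 1: Fertilizer rate = target N / (N content / 100)
Step 2: Rate = 55 / (21 / 100)
Step 3: Rate = 55 / 0.21
Step 4: Rate = 261.9 kg/ha

261.9


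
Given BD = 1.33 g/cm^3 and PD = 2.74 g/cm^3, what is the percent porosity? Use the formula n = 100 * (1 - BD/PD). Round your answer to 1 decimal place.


Step 1: Formula: n = 100 * (1 - BD / PD)
Step 2: n = 100 * (1 - 1.33 / 2.74)
Step 3: n = 100 * (1 - 0.4854)
Step 4: n = 51.5%

51.5


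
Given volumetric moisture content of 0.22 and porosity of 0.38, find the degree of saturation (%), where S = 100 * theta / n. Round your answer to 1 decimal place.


Step 1: S = 100 * theta_v / n
Step 2: S = 100 * 0.22 / 0.38
Step 3: S = 57.9%

57.9


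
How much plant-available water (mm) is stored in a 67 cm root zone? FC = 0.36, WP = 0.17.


Step 1: Available water = (FC - WP) * depth * 10
Step 2: AW = (0.36 - 0.17) * 67 * 10
Step 3: AW = 0.19 * 67 * 10
Step 4: AW = 127.3 mm

127.3


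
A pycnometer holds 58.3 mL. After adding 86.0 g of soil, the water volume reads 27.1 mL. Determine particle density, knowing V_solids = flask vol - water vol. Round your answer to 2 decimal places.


Step 1: Volume of solids = flask volume - water volume with soil
Step 2: V_solids = 58.3 - 27.1 = 31.2 mL
Step 3: Particle density = mass / V_solids = 86.0 / 31.2 = 2.76 g/cm^3

2.76


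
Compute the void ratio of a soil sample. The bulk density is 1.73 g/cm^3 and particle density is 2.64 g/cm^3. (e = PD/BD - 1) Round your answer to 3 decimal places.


Step 1: e = PD / BD - 1
Step 2: e = 2.64 / 1.73 - 1
Step 3: e = 1.52601 - 1
Step 4: e = 0.526

0.526


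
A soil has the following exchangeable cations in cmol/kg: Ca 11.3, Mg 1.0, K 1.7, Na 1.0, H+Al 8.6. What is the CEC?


Step 1: CEC = Ca + Mg + K + Na + (H+Al)
Step 2: CEC = 11.3 + 1.0 + 1.7 + 1.0 + 8.6
Step 3: CEC = 23.6 cmol/kg

23.6


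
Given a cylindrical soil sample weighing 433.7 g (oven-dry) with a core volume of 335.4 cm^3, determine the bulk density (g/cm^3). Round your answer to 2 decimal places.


Step 1: Identify the formula: BD = dry mass / volume
Step 2: Substitute values: BD = 433.7 / 335.4
Step 3: BD = 1.29 g/cm^3

1.29


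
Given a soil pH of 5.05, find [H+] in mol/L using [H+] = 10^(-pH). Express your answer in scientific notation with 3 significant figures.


Step 1: [H+] = 10^(-pH)
Step 2: [H+] = 10^(-5.05)
Step 3: [H+] = 8.91e-06 mol/L

8.91e-06


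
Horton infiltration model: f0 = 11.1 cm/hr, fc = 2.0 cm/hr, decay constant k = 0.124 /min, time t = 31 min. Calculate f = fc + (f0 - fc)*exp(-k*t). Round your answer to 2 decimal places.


Step 1: f = fc + (f0 - fc) * exp(-k * t)
Step 2: exp(-0.124 * 31) = 0.021408
Step 3: f = 2.0 + (11.1 - 2.0) * 0.021408
Step 4: f = 2.0 + 9.1 * 0.021408
Step 5: f = 2.19 cm/hr

2.19


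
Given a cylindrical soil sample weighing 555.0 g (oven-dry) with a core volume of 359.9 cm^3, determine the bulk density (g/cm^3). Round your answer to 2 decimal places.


Step 1: Identify the formula: BD = dry mass / volume
Step 2: Substitute values: BD = 555.0 / 359.9
Step 3: BD = 1.54 g/cm^3

1.54


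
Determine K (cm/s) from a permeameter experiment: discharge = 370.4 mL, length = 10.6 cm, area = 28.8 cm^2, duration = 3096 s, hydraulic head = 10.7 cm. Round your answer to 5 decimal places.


Step 1: K = Q * L / (A * t * h)
Step 2: Numerator = 370.4 * 10.6 = 3926.24
Step 3: Denominator = 28.8 * 3096 * 10.7 = 954063.36
Step 4: K = 3926.24 / 954063.36 = 0.00412 cm/s

0.00412


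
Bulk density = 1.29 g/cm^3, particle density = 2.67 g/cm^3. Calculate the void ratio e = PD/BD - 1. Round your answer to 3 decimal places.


Step 1: e = PD / BD - 1
Step 2: e = 2.67 / 1.29 - 1
Step 3: e = 2.06977 - 1
Step 4: e = 1.07

1.07


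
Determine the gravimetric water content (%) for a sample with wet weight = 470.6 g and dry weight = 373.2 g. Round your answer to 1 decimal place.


Step 1: Water mass = wet - dry = 470.6 - 373.2 = 97.4 g
Step 2: w = 100 * water mass / dry mass
Step 3: w = 100 * 97.4 / 373.2 = 26.1%

26.1


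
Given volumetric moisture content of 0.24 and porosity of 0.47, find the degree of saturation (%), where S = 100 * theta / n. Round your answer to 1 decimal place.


Step 1: S = 100 * theta_v / n
Step 2: S = 100 * 0.24 / 0.47
Step 3: S = 51.1%

51.1


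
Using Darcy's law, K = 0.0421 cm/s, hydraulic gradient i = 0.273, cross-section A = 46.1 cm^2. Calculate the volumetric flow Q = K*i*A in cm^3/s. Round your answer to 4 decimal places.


Step 1: Apply Darcy's law: Q = K * i * A
Step 2: Q = 0.0421 * 0.273 * 46.1
Step 3: Q = 0.5298 cm^3/s

0.5298


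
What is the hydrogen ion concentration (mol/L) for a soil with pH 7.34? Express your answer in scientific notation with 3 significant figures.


Step 1: [H+] = 10^(-pH)
Step 2: [H+] = 10^(-7.34)
Step 3: [H+] = 4.57e-08 mol/L

4.57e-08


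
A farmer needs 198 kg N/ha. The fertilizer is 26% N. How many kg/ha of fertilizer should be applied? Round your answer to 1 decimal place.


Step 1: Fertilizer rate = target N / (N content / 100)
Step 2: Rate = 198 / (26 / 100)
Step 3: Rate = 198 / 0.26
Step 4: Rate = 761.5 kg/ha

761.5


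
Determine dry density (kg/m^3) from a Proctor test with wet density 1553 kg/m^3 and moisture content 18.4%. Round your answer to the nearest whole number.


Step 1: Dry density = wet density / (1 + w/100)
Step 2: Dry density = 1553 / (1 + 18.4/100)
Step 3: Dry density = 1553 / 1.184
Step 4: Dry density = 1312 kg/m^3

1312


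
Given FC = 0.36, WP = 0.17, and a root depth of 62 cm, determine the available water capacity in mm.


Step 1: Available water = (FC - WP) * depth * 10
Step 2: AW = (0.36 - 0.17) * 62 * 10
Step 3: AW = 0.19 * 62 * 10
Step 4: AW = 117.8 mm

117.8


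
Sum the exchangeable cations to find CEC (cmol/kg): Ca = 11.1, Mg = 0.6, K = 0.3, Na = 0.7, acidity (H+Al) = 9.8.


Step 1: CEC = Ca + Mg + K + Na + (H+Al)
Step 2: CEC = 11.1 + 0.6 + 0.3 + 0.7 + 9.8
Step 3: CEC = 22.5 cmol/kg

22.5


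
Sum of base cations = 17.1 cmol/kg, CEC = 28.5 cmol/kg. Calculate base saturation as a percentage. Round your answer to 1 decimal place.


Step 1: BS = 100 * (sum of bases) / CEC
Step 2: BS = 100 * 17.1 / 28.5
Step 3: BS = 60.0%

60.0


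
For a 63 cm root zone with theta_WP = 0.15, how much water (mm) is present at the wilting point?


Step 1: Water (mm) = theta_WP * depth * 10
Step 2: Water = 0.15 * 63 * 10
Step 3: Water = 94.5 mm

94.5


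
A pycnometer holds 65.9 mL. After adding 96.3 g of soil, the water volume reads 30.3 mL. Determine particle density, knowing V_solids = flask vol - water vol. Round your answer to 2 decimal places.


Step 1: Volume of solids = flask volume - water volume with soil
Step 2: V_solids = 65.9 - 30.3 = 35.6 mL
Step 3: Particle density = mass / V_solids = 96.3 / 35.6 = 2.71 g/cm^3

2.71


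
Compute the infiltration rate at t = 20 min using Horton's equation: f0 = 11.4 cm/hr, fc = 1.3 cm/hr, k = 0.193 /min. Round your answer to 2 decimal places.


Step 1: f = fc + (f0 - fc) * exp(-k * t)
Step 2: exp(-0.193 * 20) = 0.021068
Step 3: f = 1.3 + (11.4 - 1.3) * 0.021068
Step 4: f = 1.3 + 10.1 * 0.021068
Step 5: f = 1.51 cm/hr

1.51


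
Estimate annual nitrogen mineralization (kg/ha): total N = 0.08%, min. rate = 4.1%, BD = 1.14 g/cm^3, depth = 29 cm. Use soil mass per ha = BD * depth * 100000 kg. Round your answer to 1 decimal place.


Step 1: Soil mass per ha = BD * depth * 100000 = 1.14 * 29 * 100000 = 3306000 kg
Step 2: Total N pool = soil mass * N%/100 = 3306000 * 0.08/100 = 2644.8 kg/ha
Step 3: N mineralized = N pool * rate%/100 = 2644.8 * 4.1/100 = 108.4 kg/ha/yr

108.4


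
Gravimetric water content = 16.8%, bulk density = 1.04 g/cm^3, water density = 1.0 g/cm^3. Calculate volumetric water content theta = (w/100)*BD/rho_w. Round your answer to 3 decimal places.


Step 1: theta = (w / 100) * BD / rho_w
Step 2: theta = (16.8 / 100) * 1.04 / 1.0
Step 3: theta = 0.168 * 1.04
Step 4: theta = 0.175

0.175


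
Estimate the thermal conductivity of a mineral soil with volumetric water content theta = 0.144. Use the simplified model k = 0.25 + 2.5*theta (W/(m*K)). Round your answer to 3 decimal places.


Step 1: k = 0.25 + 2.5 * theta
Step 2: k = 0.25 + 2.5 * 0.144
Step 3: k = 0.25 + 0.36
Step 4: k = 0.61 W/(m*K)

0.61


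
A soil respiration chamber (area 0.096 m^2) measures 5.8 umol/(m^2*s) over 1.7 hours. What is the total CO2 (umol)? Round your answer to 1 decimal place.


Step 1: Convert time to seconds: 1.7 hr * 3600 = 6120.0 s
Step 2: Total = flux * area * time_s
Step 3: Total = 5.8 * 0.096 * 6120.0
Step 4: Total = 3407.6 umol

3407.6


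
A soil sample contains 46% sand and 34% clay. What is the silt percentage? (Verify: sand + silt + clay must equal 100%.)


Step 1: sand + silt + clay = 100%
Step 2: silt = 100 - sand - clay
Step 3: silt = 100 - 46 - 34
Step 4: silt = 20%

20


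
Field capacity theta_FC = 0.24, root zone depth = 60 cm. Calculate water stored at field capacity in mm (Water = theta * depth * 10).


Step 1: Water (mm) = theta_FC * depth (cm) * 10
Step 2: Water = 0.24 * 60 * 10
Step 3: Water = 144.0 mm

144.0


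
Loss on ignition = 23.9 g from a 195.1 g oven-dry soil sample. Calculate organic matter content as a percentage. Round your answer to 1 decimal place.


Step 1: OM% = 100 * LOI / sample mass
Step 2: OM = 100 * 23.9 / 195.1
Step 3: OM = 12.3%

12.3


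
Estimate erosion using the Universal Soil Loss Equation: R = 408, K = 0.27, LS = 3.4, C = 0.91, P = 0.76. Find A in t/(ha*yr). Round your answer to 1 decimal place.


Step 1: A = R * K * LS * C * P
Step 2: R * K = 408 * 0.27 = 110.16
Step 3: (R*K) * LS = 110.16 * 3.4 = 374.544
Step 4: * C * P = 374.544 * 0.91 * 0.76 = 259.0
Step 5: A = 259.0 t/(ha*yr)

259.0


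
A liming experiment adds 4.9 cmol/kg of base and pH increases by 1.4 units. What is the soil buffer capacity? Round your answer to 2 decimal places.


Step 1: BC = change in base / change in pH
Step 2: BC = 4.9 / 1.4
Step 3: BC = 3.5 cmol/(kg*pH unit)

3.5


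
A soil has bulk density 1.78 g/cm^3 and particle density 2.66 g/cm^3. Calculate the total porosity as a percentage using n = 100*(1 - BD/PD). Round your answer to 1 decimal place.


Step 1: Formula: n = 100 * (1 - BD / PD)
Step 2: n = 100 * (1 - 1.78 / 2.66)
Step 3: n = 100 * (1 - 0.66917)
Step 4: n = 33.1%

33.1


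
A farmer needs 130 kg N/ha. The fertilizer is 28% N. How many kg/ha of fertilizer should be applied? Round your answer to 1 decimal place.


Step 1: Fertilizer rate = target N / (N content / 100)
Step 2: Rate = 130 / (28 / 100)
Step 3: Rate = 130 / 0.28
Step 4: Rate = 464.3 kg/ha

464.3


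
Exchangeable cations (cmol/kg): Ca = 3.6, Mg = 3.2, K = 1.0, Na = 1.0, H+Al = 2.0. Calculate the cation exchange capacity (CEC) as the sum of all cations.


Step 1: CEC = Ca + Mg + K + Na + (H+Al)
Step 2: CEC = 3.6 + 3.2 + 1.0 + 1.0 + 2.0
Step 3: CEC = 10.8 cmol/kg

10.8


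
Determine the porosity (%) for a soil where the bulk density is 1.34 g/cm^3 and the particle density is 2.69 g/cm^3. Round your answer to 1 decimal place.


Step 1: Formula: n = 100 * (1 - BD / PD)
Step 2: n = 100 * (1 - 1.34 / 2.69)
Step 3: n = 100 * (1 - 0.49814)
Step 4: n = 50.2%

50.2


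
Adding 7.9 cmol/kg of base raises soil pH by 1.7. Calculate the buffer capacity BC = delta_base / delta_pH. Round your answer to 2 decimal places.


Step 1: BC = change in base / change in pH
Step 2: BC = 7.9 / 1.7
Step 3: BC = 4.65 cmol/(kg*pH unit)

4.65


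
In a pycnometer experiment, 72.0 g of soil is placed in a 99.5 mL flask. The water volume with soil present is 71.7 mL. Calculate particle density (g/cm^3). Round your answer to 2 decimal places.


Step 1: Volume of solids = flask volume - water volume with soil
Step 2: V_solids = 99.5 - 71.7 = 27.8 mL
Step 3: Particle density = mass / V_solids = 72.0 / 27.8 = 2.59 g/cm^3

2.59


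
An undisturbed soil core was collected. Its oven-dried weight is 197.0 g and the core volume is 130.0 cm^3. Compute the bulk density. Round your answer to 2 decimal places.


Step 1: Identify the formula: BD = dry mass / volume
Step 2: Substitute values: BD = 197.0 / 130.0
Step 3: BD = 1.52 g/cm^3

1.52


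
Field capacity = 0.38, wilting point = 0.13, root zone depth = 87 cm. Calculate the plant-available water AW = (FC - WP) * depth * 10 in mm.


Step 1: Available water = (FC - WP) * depth * 10
Step 2: AW = (0.38 - 0.13) * 87 * 10
Step 3: AW = 0.25 * 87 * 10
Step 4: AW = 217.5 mm

217.5


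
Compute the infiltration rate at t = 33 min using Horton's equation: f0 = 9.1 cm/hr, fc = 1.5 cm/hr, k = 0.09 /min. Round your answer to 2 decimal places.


Step 1: f = fc + (f0 - fc) * exp(-k * t)
Step 2: exp(-0.09 * 33) = 0.051303
Step 3: f = 1.5 + (9.1 - 1.5) * 0.051303
Step 4: f = 1.5 + 7.6 * 0.051303
Step 5: f = 1.89 cm/hr

1.89


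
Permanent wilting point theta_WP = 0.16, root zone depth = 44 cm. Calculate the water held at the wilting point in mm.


Step 1: Water (mm) = theta_WP * depth * 10
Step 2: Water = 0.16 * 44 * 10
Step 3: Water = 70.4 mm

70.4


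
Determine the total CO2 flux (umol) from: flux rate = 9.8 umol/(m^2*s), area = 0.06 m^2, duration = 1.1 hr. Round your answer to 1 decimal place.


Step 1: Convert time to seconds: 1.1 hr * 3600 = 3960.0 s
Step 2: Total = flux * area * time_s
Step 3: Total = 9.8 * 0.06 * 3960.0
Step 4: Total = 2328.5 umol

2328.5


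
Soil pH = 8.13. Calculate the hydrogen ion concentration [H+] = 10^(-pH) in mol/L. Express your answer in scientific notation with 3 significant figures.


Step 1: [H+] = 10^(-pH)
Step 2: [H+] = 10^(-8.13)
Step 3: [H+] = 7.41e-09 mol/L

7.41e-09


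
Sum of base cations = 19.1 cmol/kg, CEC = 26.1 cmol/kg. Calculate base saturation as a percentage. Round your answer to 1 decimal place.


Step 1: BS = 100 * (sum of bases) / CEC
Step 2: BS = 100 * 19.1 / 26.1
Step 3: BS = 73.2%

73.2


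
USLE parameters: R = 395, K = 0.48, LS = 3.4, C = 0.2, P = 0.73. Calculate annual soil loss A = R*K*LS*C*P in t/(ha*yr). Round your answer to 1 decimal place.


Step 1: A = R * K * LS * C * P
Step 2: R * K = 395 * 0.48 = 189.6
Step 3: (R*K) * LS = 189.6 * 3.4 = 644.64
Step 4: * C * P = 644.64 * 0.2 * 0.73 = 94.1
Step 5: A = 94.1 t/(ha*yr)

94.1


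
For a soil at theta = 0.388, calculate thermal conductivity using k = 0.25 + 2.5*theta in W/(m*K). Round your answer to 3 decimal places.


Step 1: k = 0.25 + 2.5 * theta
Step 2: k = 0.25 + 2.5 * 0.388
Step 3: k = 0.25 + 0.97
Step 4: k = 1.22 W/(m*K)

1.22


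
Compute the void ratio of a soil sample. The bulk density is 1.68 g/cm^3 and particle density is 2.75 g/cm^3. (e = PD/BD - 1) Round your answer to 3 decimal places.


Step 1: e = PD / BD - 1
Step 2: e = 2.75 / 1.68 - 1
Step 3: e = 1.6369 - 1
Step 4: e = 0.637

0.637


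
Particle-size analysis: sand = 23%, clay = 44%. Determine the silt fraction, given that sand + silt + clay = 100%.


Step 1: sand + silt + clay = 100%
Step 2: silt = 100 - sand - clay
Step 3: silt = 100 - 23 - 44
Step 4: silt = 33%

33


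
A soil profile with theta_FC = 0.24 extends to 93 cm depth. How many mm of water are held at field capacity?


Step 1: Water (mm) = theta_FC * depth (cm) * 10
Step 2: Water = 0.24 * 93 * 10
Step 3: Water = 223.2 mm

223.2


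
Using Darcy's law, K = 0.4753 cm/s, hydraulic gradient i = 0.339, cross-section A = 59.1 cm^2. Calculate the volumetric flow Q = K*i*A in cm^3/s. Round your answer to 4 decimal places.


Step 1: Apply Darcy's law: Q = K * i * A
Step 2: Q = 0.4753 * 0.339 * 59.1
Step 3: Q = 9.5226 cm^3/s

9.5226


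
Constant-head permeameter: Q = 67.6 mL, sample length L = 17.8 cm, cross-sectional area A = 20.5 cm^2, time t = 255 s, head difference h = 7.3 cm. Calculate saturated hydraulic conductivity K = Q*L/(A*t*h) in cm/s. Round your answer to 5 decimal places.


Step 1: K = Q * L / (A * t * h)
Step 2: Numerator = 67.6 * 17.8 = 1203.28
Step 3: Denominator = 20.5 * 255 * 7.3 = 38160.75
Step 4: K = 1203.28 / 38160.75 = 0.03153 cm/s

0.03153


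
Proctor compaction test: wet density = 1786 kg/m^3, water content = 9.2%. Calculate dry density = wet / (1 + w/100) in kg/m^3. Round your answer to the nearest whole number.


Step 1: Dry density = wet density / (1 + w/100)
Step 2: Dry density = 1786 / (1 + 9.2/100)
Step 3: Dry density = 1786 / 1.092
Step 4: Dry density = 1636 kg/m^3

1636


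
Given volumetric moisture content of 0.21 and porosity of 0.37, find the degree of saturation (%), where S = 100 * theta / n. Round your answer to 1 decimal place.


Step 1: S = 100 * theta_v / n
Step 2: S = 100 * 0.21 / 0.37
Step 3: S = 56.8%

56.8


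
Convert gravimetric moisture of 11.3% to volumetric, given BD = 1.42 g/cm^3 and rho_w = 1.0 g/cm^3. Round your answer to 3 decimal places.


Step 1: theta = (w / 100) * BD / rho_w
Step 2: theta = (11.3 / 100) * 1.42 / 1.0
Step 3: theta = 0.113 * 1.42
Step 4: theta = 0.16

0.16


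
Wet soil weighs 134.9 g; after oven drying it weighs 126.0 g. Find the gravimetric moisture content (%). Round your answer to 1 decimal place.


Step 1: Water mass = wet - dry = 134.9 - 126.0 = 8.9 g
Step 2: w = 100 * water mass / dry mass
Step 3: w = 100 * 8.9 / 126.0 = 7.1%

7.1


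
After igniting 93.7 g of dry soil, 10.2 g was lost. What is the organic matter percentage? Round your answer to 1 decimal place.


Step 1: OM% = 100 * LOI / sample mass
Step 2: OM = 100 * 10.2 / 93.7
Step 3: OM = 10.9%

10.9


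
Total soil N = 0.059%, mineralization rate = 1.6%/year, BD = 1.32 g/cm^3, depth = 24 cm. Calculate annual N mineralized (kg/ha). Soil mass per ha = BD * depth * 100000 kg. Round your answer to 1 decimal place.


Step 1: Soil mass per ha = BD * depth * 100000 = 1.32 * 24 * 100000 = 3168000 kg
Step 2: Total N pool = soil mass * N%/100 = 3168000 * 0.059/100 = 1869.12 kg/ha
Step 3: N mineralized = N pool * rate%/100 = 1869.12 * 1.6/100 = 29.9 kg/ha/yr

29.9


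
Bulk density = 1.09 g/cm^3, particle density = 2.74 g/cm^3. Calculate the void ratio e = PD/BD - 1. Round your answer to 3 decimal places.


Step 1: e = PD / BD - 1
Step 2: e = 2.74 / 1.09 - 1
Step 3: e = 2.51376 - 1
Step 4: e = 1.514

1.514


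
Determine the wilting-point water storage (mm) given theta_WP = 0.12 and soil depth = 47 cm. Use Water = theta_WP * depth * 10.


Step 1: Water (mm) = theta_WP * depth * 10
Step 2: Water = 0.12 * 47 * 10
Step 3: Water = 56.4 mm

56.4


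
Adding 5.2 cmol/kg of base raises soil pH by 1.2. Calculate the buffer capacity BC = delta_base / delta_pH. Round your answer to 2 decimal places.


Step 1: BC = change in base / change in pH
Step 2: BC = 5.2 / 1.2
Step 3: BC = 4.33 cmol/(kg*pH unit)

4.33


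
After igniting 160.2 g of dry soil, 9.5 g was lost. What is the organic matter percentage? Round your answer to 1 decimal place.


Step 1: OM% = 100 * LOI / sample mass
Step 2: OM = 100 * 9.5 / 160.2
Step 3: OM = 5.9%

5.9


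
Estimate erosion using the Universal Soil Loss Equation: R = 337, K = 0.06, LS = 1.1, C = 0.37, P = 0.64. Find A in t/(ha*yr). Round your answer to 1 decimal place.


Step 1: A = R * K * LS * C * P
Step 2: R * K = 337 * 0.06 = 20.22
Step 3: (R*K) * LS = 20.22 * 1.1 = 22.242
Step 4: * C * P = 22.242 * 0.37 * 0.64 = 5.3
Step 5: A = 5.3 t/(ha*yr)

5.3


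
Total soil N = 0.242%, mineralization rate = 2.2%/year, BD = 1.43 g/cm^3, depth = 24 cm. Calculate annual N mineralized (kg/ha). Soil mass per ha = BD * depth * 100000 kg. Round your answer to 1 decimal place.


Step 1: Soil mass per ha = BD * depth * 100000 = 1.43 * 24 * 100000 = 3432000 kg
Step 2: Total N pool = soil mass * N%/100 = 3432000 * 0.242/100 = 8305.44 kg/ha
Step 3: N mineralized = N pool * rate%/100 = 8305.44 * 2.2/100 = 182.7 kg/ha/yr

182.7


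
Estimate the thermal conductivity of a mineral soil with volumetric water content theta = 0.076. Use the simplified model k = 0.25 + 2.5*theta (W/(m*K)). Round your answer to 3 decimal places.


Step 1: k = 0.25 + 2.5 * theta
Step 2: k = 0.25 + 2.5 * 0.076
Step 3: k = 0.25 + 0.19
Step 4: k = 0.44 W/(m*K)

0.44


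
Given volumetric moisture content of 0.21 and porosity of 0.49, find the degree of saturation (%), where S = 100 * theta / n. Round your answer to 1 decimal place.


Step 1: S = 100 * theta_v / n
Step 2: S = 100 * 0.21 / 0.49
Step 3: S = 42.9%

42.9


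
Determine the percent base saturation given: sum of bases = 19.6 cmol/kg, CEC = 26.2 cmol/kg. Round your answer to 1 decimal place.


Step 1: BS = 100 * (sum of bases) / CEC
Step 2: BS = 100 * 19.6 / 26.2
Step 3: BS = 74.8%

74.8


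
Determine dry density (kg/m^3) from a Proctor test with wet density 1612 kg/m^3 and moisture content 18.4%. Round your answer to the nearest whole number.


Step 1: Dry density = wet density / (1 + w/100)
Step 2: Dry density = 1612 / (1 + 18.4/100)
Step 3: Dry density = 1612 / 1.184
Step 4: Dry density = 1361 kg/m^3

1361


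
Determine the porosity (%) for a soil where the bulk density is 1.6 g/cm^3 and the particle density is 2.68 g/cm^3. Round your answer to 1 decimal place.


Step 1: Formula: n = 100 * (1 - BD / PD)
Step 2: n = 100 * (1 - 1.6 / 2.68)
Step 3: n = 100 * (1 - 0.59701)
Step 4: n = 40.3%

40.3


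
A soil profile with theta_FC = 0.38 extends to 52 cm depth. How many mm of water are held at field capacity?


Step 1: Water (mm) = theta_FC * depth (cm) * 10
Step 2: Water = 0.38 * 52 * 10
Step 3: Water = 197.6 mm

197.6


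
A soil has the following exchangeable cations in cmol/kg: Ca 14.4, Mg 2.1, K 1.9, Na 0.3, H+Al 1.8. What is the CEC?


Step 1: CEC = Ca + Mg + K + Na + (H+Al)
Step 2: CEC = 14.4 + 2.1 + 1.9 + 0.3 + 1.8
Step 3: CEC = 20.5 cmol/kg

20.5


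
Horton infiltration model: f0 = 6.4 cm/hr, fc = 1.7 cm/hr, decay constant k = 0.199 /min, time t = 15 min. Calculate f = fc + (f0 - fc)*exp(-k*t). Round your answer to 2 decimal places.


Step 1: f = fc + (f0 - fc) * exp(-k * t)
Step 2: exp(-0.199 * 15) = 0.05054
Step 3: f = 1.7 + (6.4 - 1.7) * 0.05054
Step 4: f = 1.7 + 4.7 * 0.05054
Step 5: f = 1.94 cm/hr

1.94


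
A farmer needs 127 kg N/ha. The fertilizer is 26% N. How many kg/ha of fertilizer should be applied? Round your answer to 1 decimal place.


Step 1: Fertilizer rate = target N / (N content / 100)
Step 2: Rate = 127 / (26 / 100)
Step 3: Rate = 127 / 0.26
Step 4: Rate = 488.5 kg/ha

488.5


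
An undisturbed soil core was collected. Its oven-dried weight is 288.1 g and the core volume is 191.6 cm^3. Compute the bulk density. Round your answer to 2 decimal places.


Step 1: Identify the formula: BD = dry mass / volume
Step 2: Substitute values: BD = 288.1 / 191.6
Step 3: BD = 1.5 g/cm^3

1.5


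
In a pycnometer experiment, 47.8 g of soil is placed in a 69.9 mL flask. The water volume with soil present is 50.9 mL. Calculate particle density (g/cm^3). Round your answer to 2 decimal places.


Step 1: Volume of solids = flask volume - water volume with soil
Step 2: V_solids = 69.9 - 50.9 = 19.0 mL
Step 3: Particle density = mass / V_solids = 47.8 / 19.0 = 2.52 g/cm^3

2.52


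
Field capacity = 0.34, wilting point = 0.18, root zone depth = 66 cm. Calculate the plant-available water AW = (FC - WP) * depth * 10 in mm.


Step 1: Available water = (FC - WP) * depth * 10
Step 2: AW = (0.34 - 0.18) * 66 * 10
Step 3: AW = 0.16 * 66 * 10
Step 4: AW = 105.6 mm

105.6


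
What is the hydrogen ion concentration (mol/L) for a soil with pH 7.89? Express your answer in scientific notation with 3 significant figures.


Step 1: [H+] = 10^(-pH)
Step 2: [H+] = 10^(-7.89)
Step 3: [H+] = 1.29e-08 mol/L

1.29e-08


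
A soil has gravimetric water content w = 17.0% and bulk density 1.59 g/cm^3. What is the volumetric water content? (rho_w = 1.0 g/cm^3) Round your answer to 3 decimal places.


Step 1: theta = (w / 100) * BD / rho_w
Step 2: theta = (17.0 / 100) * 1.59 / 1.0
Step 3: theta = 0.17 * 1.59
Step 4: theta = 0.27

0.27


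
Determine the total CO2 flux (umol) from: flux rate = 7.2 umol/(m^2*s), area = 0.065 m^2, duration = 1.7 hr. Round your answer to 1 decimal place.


Step 1: Convert time to seconds: 1.7 hr * 3600 = 6120.0 s
Step 2: Total = flux * area * time_s
Step 3: Total = 7.2 * 0.065 * 6120.0
Step 4: Total = 2864.2 umol

2864.2


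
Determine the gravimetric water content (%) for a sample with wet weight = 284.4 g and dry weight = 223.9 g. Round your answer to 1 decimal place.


Step 1: Water mass = wet - dry = 284.4 - 223.9 = 60.5 g
Step 2: w = 100 * water mass / dry mass
Step 3: w = 100 * 60.5 / 223.9 = 27.0%

27.0


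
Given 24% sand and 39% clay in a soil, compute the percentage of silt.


Step 1: sand + silt + clay = 100%
Step 2: silt = 100 - sand - clay
Step 3: silt = 100 - 24 - 39
Step 4: silt = 37%

37


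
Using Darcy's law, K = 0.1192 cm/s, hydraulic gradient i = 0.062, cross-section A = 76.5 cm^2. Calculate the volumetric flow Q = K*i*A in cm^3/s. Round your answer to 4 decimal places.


Step 1: Apply Darcy's law: Q = K * i * A
Step 2: Q = 0.1192 * 0.062 * 76.5
Step 3: Q = 0.5654 cm^3/s

0.5654


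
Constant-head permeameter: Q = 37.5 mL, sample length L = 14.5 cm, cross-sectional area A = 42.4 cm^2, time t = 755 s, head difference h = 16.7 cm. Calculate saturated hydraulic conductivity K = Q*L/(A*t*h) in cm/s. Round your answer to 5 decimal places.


Step 1: K = Q * L / (A * t * h)
Step 2: Numerator = 37.5 * 14.5 = 543.75
Step 3: Denominator = 42.4 * 755 * 16.7 = 534600.4
Step 4: K = 543.75 / 534600.4 = 0.00102 cm/s

0.00102


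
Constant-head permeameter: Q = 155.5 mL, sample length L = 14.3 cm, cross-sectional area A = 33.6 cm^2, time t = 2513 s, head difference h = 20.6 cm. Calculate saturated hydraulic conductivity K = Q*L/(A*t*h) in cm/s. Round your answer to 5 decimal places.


Step 1: K = Q * L / (A * t * h)
Step 2: Numerator = 155.5 * 14.3 = 2223.65
Step 3: Denominator = 33.6 * 2513 * 20.6 = 1739398.08
Step 4: K = 2223.65 / 1739398.08 = 0.00128 cm/s

0.00128


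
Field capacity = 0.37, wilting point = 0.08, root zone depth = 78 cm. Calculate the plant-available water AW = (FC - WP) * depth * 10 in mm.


Step 1: Available water = (FC - WP) * depth * 10
Step 2: AW = (0.37 - 0.08) * 78 * 10
Step 3: AW = 0.29 * 78 * 10
Step 4: AW = 226.2 mm

226.2


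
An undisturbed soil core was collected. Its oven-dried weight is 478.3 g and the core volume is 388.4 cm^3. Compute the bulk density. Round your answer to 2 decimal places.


Step 1: Identify the formula: BD = dry mass / volume
Step 2: Substitute values: BD = 478.3 / 388.4
Step 3: BD = 1.23 g/cm^3

1.23


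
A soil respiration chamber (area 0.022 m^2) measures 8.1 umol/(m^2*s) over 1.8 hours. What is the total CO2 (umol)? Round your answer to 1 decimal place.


Step 1: Convert time to seconds: 1.8 hr * 3600 = 6480.0 s
Step 2: Total = flux * area * time_s
Step 3: Total = 8.1 * 0.022 * 6480.0
Step 4: Total = 1154.7 umol

1154.7


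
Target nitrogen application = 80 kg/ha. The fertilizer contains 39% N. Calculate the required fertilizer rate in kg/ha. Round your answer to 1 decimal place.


Step 1: Fertilizer rate = target N / (N content / 100)
Step 2: Rate = 80 / (39 / 100)
Step 3: Rate = 80 / 0.39
Step 4: Rate = 205.1 kg/ha

205.1


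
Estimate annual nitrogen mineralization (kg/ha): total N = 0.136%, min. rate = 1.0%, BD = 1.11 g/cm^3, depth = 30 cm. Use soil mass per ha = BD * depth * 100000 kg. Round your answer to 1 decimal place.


Step 1: Soil mass per ha = BD * depth * 100000 = 1.11 * 30 * 100000 = 3330000 kg
Step 2: Total N pool = soil mass * N%/100 = 3330000 * 0.136/100 = 4528.8 kg/ha
Step 3: N mineralized = N pool * rate%/100 = 4528.8 * 1.0/100 = 45.3 kg/ha/yr

45.3
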